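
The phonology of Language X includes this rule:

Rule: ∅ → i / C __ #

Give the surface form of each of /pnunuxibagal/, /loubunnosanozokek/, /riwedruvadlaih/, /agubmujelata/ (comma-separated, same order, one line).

/pnunuxibagal/: the form ends in the consonant /l/, so [i] is inserted word-finally. → [pnunuxibagali].
/loubunnosanozokek/: the form ends in the consonant /k/, so [i] is inserted word-finally. → [loubunnosanozokeki].
/riwedruvadlaih/: the form ends in the consonant /h/, so [i] is inserted word-finally. → [riwedruvadlaihi].
/agubmujelata/: the rule's environment is not met; surfaces unchanged as [agubmujelata].

pnunuxibagali, loubunnosanozokeki, riwedruvadlaihi, agubmujelata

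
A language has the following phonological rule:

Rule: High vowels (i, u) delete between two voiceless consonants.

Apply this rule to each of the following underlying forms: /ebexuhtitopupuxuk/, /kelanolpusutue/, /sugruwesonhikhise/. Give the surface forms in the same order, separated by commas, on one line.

/ebexuhtitopupuxuk/: /u/ is a high vowel flanked by voiceless consonants /x/ and /h/, so it deletes. /i/ is a high vowel flanked by voiceless consonants /t/ and /t/, so it deletes. /u/ is a high vowel flanked by voiceless consonants /p/ and /p/, so it deletes. /u/ is a high vowel flanked by voiceless consonants /p/ and /x/, so it deletes. /u/ is a high vowel flanked by voiceless consonants /x/ and /k/, so it deletes. → [ebexhttoppxk].
/kelanolpusutue/: /u/ is a high vowel flanked by voiceless consonants /p/ and /s/, so it deletes. /u/ is a high vowel flanked by voiceless consonants /s/ and /t/, so it deletes. → [kelanolpstue].
/sugruwesonhikhise/: /i/ is a high vowel flanked by voiceless consonants /h/ and /k/, so it deletes. /i/ is a high vowel flanked by voiceless consonants /h/ and /s/, so it deletes. → [sugruwesonhkhse].

ebexhttoppxk, kelanolpstue, sugruwesonhkhse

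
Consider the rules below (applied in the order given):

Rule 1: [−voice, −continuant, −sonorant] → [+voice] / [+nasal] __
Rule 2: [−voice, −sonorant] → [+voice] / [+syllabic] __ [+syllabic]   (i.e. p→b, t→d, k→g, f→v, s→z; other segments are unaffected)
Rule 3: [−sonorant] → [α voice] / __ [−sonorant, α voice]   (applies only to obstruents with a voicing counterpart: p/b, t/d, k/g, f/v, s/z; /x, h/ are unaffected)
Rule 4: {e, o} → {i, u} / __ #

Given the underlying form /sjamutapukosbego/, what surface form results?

sjamudabugozbegu

Rule 1 (post-nasal voicing): no segment meets the environment; /sjamutapukosbego/ is unchanged.
Rule 2 (intervocalic voicing): /t/ is a voiceless obstruent between vowels /u/ and /a/, so it voices to [d]. /p/ is a voiceless obstruent between vowels /a/ and /u/, so it voices to [b]. /k/ is a voiceless obstruent between vowels /u/ and /o/, so it voices to [g]. /sjamutapukosbego/ → sjamudabugosbego.
Rule 3 (regressive voicing assimilation): /s/ precedes the voiced obstruent /b/, so it voices to [z] by assimilation. /sjamudabugosbego/ → sjamudabugozbego.
Rule 4 (final vowel raising): /o/ is a mid vowel in word-final position, so it raises to [u]. /sjamudabugozbego/ → sjamudabugozbegu.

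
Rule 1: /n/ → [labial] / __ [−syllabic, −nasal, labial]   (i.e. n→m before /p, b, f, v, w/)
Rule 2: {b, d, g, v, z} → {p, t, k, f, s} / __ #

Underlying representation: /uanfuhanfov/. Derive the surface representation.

Rule 1 (nasal place assimilation): /n/ precedes the labial consonant /f/, so it assimilates in place to [m]. /n/ precedes the labial consonant /f/, so it assimilates in place to [m]. /uanfuhanfov/ → uamfuhamfov.
Rule 2 (final devoicing): /v/ is a voiced obstruent in word-final position, so it devoices to [f]. /uamfuhamfov/ → uamfuhamfof.

uamfuhamfof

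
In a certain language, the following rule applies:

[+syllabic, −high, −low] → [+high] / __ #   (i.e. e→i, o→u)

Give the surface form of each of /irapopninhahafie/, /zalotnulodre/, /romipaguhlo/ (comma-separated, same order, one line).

/irapopninhahafie/: /e/ is a mid vowel in word-final position, so it raises to [i]. → [irapopninhahafii].
/zalotnulodre/: /e/ is a mid vowel in word-final position, so it raises to [i]. → [zalotnulodri].
/romipaguhlo/: /o/ is a mid vowel in word-final position, so it raises to [u]. → [romipaguhlu].

irapopninhahafii, zalotnulodri, romipaguhlu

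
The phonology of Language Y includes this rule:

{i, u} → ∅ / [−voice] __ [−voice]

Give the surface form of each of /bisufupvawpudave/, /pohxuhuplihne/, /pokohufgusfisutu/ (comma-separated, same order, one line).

/bisufupvawpudave/: /u/ is a high vowel flanked by voiceless consonants /s/ and /f/, so it deletes. /u/ is a high vowel flanked by voiceless consonants /f/ and /p/, so it deletes. → [bisfpvawpudave].
/pohxuhuplihne/: /u/ is a high vowel flanked by voiceless consonants /x/ and /h/, so it deletes. /u/ is a high vowel flanked by voiceless consonants /h/ and /p/, so it deletes. → [pohxhplihne].
/pokohufgusfisutu/: /u/ is a high vowel flanked by voiceless consonants /h/ and /f/, so it deletes. /i/ is a high vowel flanked by voiceless consonants /f/ and /s/, so it deletes. /u/ is a high vowel flanked by voiceless consonants /s/ and /t/, so it deletes. → [pokohfgusfstu].

bisfpvawpudave, pohxhplihne, pokohfgusfstu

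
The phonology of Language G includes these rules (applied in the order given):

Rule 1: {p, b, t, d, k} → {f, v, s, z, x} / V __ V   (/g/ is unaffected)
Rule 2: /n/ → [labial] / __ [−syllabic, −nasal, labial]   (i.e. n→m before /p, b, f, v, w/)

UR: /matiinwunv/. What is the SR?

masiimwumv

Rule 1 (intervocalic spirantization): /t/ is a stop between vowels /a/ and /i/, so it spirantizes to the fricative [s]. /matiinwunv/ → masiinwunv.
Rule 2 (nasal place assimilation): /n/ precedes the labial consonant /w/, so it assimilates in place to [m]. /n/ precedes the labial consonant /v/, so it assimilates in place to [m]. /masiinwunv/ → masiimwumv.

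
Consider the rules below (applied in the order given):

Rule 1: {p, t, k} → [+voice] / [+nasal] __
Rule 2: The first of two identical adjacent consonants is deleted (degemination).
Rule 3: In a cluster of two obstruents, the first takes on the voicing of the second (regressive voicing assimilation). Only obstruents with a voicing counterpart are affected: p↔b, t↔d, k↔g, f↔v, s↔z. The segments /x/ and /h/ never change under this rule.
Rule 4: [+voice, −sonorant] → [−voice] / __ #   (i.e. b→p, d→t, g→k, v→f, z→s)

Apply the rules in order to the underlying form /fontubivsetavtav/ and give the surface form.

fondubifsetaftaf

Rule 1 (post-nasal voicing): /t/ is a voiceless stop immediately after the nasal /n/, so it voices to [d]. /fontubivsetavtav/ → fondubivsetavtav.
Rule 2 (degemination): no segment meets the environment; /fondubivsetavtav/ is unchanged.
Rule 3 (regressive voicing assimilation): /v/ precedes the voiceless obstruent /s/, so it devoices to [f] by assimilation. /v/ precedes the voiceless obstruent /t/, so it devoices to [f] by assimilation. /fondubivsetavtav/ → fondubifsetaftav.
Rule 4 (final devoicing): /v/ is a voiced obstruent in word-final position, so it devoices to [f]. /fondubifsetaftav/ → fondubifsetaftaf.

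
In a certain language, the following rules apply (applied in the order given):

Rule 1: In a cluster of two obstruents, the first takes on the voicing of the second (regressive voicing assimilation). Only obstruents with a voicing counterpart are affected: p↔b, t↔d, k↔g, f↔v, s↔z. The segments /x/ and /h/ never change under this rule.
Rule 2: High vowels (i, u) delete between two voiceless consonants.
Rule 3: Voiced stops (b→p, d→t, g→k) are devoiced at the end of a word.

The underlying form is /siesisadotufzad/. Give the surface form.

siessadotuvzat

Rule 1 (regressive voicing assimilation): /f/ precedes the voiced obstruent /z/, so it voices to [v] by assimilation. /siesisadotufzad/ → siesisadotuvzad.
Rule 2 (high vowel syncope): /i/ is a high vowel flanked by voiceless consonants /s/ and /s/, so it deletes. /siesisadotuvzad/ → siessadotuvzad.
Rule 3 (final devoicing): /d/ is a voiced stop in word-final position, so it devoices to [t]. /siessadotuvzad/ → siessadotuvzat.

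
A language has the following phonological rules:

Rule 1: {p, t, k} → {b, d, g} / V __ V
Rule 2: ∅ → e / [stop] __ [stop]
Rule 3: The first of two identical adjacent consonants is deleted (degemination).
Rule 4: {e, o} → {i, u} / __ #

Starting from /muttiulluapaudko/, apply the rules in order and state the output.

mutetiuluabaudeku

Rule 1 (intervocalic voicing): /p/ is a voiceless stop between vowels /a/ and /a/, so it voices to [b]. /muttiulluapaudko/ → muttiulluabaudko.
Rule 2 (stop-cluster e-epenthesis): /t/ and /t/ form a stop–stop cluster, so [e] is inserted between them. /d/ and /k/ form a stop–stop cluster, so [e] is inserted between them. /muttiulluabaudko/ → mutetiulluabaudeko.
Rule 3 (degemination): /ll/ is a geminate; the first /l/ deletes. /mutetiulluabaudeko/ → mutetiuluabaudeko.
Rule 4 (final vowel raising): /o/ is a mid vowel in word-final position, so it raises to [u]. /mutetiuluabaudeko/ → mutetiuluabaudeku.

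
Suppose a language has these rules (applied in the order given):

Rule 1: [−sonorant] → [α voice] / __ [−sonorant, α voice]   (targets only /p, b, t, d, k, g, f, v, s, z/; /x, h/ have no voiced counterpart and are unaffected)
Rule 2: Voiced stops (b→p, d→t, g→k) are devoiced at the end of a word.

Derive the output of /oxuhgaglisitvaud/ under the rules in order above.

Rule 1 (regressive voicing assimilation): /t/ precedes the voiced obstruent /v/, so it voices to [d] by assimilation. /oxuhgaglisitvaud/ → oxuhgaglisidvaud.
Rule 2 (final devoicing): /d/ is a voiced stop in word-final position, so it devoices to [t]. /oxuhgaglisidvaud/ → oxuhgaglisidvaut.

oxuhgaglisidvaut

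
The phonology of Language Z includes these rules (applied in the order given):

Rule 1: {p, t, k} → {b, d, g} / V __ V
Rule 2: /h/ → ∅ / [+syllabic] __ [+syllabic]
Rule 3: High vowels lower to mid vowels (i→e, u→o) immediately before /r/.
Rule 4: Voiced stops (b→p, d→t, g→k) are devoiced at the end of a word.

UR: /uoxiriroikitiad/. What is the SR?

uoxereroigidiat

Rule 1 (intervocalic voicing): /k/ is a voiceless stop between vowels /i/ and /i/, so it voices to [g]. /t/ is a voiceless stop between vowels /i/ and /i/, so it voices to [d]. /uoxiriroikitiad/ → uoxiriroigidiad.
Rule 2 (intervocalic h-deletion): no segment meets the environment; /uoxiriroigidiad/ is unchanged.
Rule 3 (pre-rhotic lowering): /i/ is a high vowel immediately before /r/, so it lowers to [e]. /i/ is a high vowel immediately before /r/, so it lowers to [e]. /uoxiriroigidiad/ → uoxereroigidiad.
Rule 4 (final devoicing): /d/ is a voiced stop in word-final position, so it devoices to [t]. /uoxereroigidiad/ → uoxereroigidiat.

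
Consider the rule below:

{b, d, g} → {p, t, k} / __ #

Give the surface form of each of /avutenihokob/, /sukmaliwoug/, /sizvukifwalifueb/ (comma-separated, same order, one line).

avutenihokop, sukmaliwouk, sizvukifwalifuep

/avutenihokob/: /b/ is a voiced stop in word-final position, so it devoices to [p]. → [avutenihokop].
/sukmaliwoug/: /g/ is a voiced stop in word-final position, so it devoices to [k]. → [sukmaliwouk].
/sizvukifwalifueb/: /b/ is a voiced stop in word-final position, so it devoices to [p]. → [sizvukifwalifuep].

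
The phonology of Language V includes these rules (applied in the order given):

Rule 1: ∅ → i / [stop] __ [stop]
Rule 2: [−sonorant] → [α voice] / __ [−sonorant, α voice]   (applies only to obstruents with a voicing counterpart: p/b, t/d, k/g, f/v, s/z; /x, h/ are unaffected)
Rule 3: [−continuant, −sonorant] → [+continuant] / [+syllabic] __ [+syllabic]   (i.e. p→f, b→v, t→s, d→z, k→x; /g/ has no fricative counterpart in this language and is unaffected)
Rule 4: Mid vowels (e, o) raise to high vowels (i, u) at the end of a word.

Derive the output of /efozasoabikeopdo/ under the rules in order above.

efozasoavixeofizu

Rule 1 (stop-cluster i-epenthesis): /p/ and /d/ form a stop–stop cluster, so [i] is inserted between them. /efozasoabikeopdo/ → efozasoabikeopido.
Rule 2 (regressive voicing assimilation): no segment meets the environment; /efozasoabikeopido/ is unchanged.
Rule 3 (intervocalic spirantization): /b/ is a stop between vowels /a/ and /i/, so it spirantizes to the fricative [v]. /k/ is a stop between vowels /i/ and /e/, so it spirantizes to the fricative [x]. /p/ is a stop between vowels /o/ and /i/, so it spirantizes to the fricative [f]. /d/ is a stop between vowels /i/ and /o/, so it spirantizes to the fricative [z]. /efozasoabikeopido/ → efozasoavixeofizo.
Rule 4 (final vowel raising): /o/ is a mid vowel in word-final position, so it raises to [u]. /efozasoavixeofizo/ → efozasoavixeofizu.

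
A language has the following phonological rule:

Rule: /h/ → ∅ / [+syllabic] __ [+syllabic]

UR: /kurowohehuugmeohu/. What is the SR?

/h/ occurs between vowels /o/ and /e/, so it deletes.
/h/ occurs between vowels /e/ and /u/, so it deletes.
/h/ occurs between vowels /o/ and /u/, so it deletes.
Surface form: [kurowoeuugmeou].

kurowoeuugmeou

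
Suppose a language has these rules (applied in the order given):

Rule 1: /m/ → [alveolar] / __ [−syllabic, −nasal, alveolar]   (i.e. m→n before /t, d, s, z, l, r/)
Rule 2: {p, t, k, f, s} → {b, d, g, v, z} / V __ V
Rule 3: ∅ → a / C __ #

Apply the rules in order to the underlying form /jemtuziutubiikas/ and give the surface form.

Rule 1 (nasal place assimilation): /m/ precedes the alveolar consonant /t/, so it assimilates in place to [n]. /jemtuziutubiikas/ → jentuziutubiikas.
Rule 2 (intervocalic voicing): /t/ is a voiceless obstruent between vowels /u/ and /u/, so it voices to [d]. /k/ is a voiceless obstruent between vowels /i/ and /a/, so it voices to [g]. /jentuziutubiikas/ → jentuziudubiigas.
Rule 3 (final a-epenthesis): the form ends in the consonant /s/, so [a] is inserted word-finally. /jentuziudubiigas/ → jentuziudubiigasa.

jentuziudubiigasa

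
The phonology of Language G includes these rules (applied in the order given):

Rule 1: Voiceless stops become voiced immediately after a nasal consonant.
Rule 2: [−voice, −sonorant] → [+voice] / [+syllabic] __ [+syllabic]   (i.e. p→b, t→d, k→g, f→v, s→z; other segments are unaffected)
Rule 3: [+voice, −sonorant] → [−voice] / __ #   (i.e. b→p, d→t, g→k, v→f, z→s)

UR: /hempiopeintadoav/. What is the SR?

hembiobeindadoaf

Rule 1 (post-nasal voicing): /p/ is a voiceless stop immediately after the nasal /m/, so it voices to [b]. /t/ is a voiceless stop immediately after the nasal /n/, so it voices to [d]. /hempiopeintadoav/ → hembiopeindadoav.
Rule 2 (intervocalic voicing): /p/ is a voiceless obstruent between vowels /o/ and /e/, so it voices to [b]. /hembiopeindadoav/ → hembiobeindadoav.
Rule 3 (final devoicing): /v/ is a voiced obstruent in word-final position, so it devoices to [f]. /hembiobeindadoav/ → hembiobeindadoaf.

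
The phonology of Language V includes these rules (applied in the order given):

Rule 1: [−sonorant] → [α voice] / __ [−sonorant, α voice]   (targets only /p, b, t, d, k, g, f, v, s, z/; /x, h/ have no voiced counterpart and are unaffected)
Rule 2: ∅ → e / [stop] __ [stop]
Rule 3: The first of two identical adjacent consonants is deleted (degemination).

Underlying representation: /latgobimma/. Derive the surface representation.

ladegobima

Rule 1 (regressive voicing assimilation): /t/ precedes the voiced obstruent /g/, so it voices to [d] by assimilation. /latgobimma/ → ladgobimma.
Rule 2 (stop-cluster e-epenthesis): /d/ and /g/ form a stop–stop cluster, so [e] is inserted between them. /ladgobimma/ → ladegobimma.
Rule 3 (degemination): /mm/ is a geminate; the first /m/ deletes. /ladegobimma/ → ladegobima.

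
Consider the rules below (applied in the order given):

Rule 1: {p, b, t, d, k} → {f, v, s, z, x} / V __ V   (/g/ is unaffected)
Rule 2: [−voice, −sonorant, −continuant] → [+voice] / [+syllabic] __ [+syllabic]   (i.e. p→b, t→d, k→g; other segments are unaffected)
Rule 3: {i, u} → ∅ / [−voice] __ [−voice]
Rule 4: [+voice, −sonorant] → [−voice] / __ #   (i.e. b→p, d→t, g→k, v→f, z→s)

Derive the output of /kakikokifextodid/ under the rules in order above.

Rule 1 (intervocalic spirantization): /k/ is a stop between vowels /a/ and /i/, so it spirantizes to the fricative [x]. /k/ is a stop between vowels /i/ and /o/, so it spirantizes to the fricative [x]. /k/ is a stop between vowels /o/ and /i/, so it spirantizes to the fricative [x]. /d/ is a stop between vowels /o/ and /i/, so it spirantizes to the fricative [z]. /kakikokifextodid/ → kaxixoxifextozid.
Rule 2 (intervocalic voicing): no segment meets the environment; /kaxixoxifextozid/ is unchanged.
Rule 3 (high vowel syncope): /i/ is a high vowel flanked by voiceless consonants /x/ and /x/, so it deletes. /i/ is a high vowel flanked by voiceless consonants /x/ and /f/, so it deletes. /kaxixoxifextozid/ → kaxxoxfextozid.
Rule 4 (final devoicing): /d/ is a voiced obstruent in word-final position, so it devoices to [t]. /kaxxoxfextozid/ → kaxxoxfextozit.

kaxxoxfextozit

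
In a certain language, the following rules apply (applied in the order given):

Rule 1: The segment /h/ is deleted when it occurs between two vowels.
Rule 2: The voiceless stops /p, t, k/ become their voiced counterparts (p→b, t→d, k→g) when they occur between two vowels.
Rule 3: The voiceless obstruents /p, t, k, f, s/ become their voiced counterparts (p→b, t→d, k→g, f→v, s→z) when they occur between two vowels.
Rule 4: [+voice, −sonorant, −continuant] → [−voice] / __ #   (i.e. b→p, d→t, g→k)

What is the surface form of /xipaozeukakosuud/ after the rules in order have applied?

xibaozeugagozuut

Rule 1 (intervocalic h-deletion): no segment meets the environment; /xipaozeukakosuud/ is unchanged.
Rule 2 (intervocalic voicing): /p/ is a voiceless stop between vowels /i/ and /a/, so it voices to [b]. /k/ is a voiceless stop between vowels /u/ and /a/, so it voices to [g]. /k/ is a voiceless stop between vowels /a/ and /o/, so it voices to [g]. /xipaozeukakosuud/ → xibaozeugagosuud.
Rule 3 (intervocalic voicing): /s/ is a voiceless obstruent between vowels /o/ and /u/, so it voices to [z]. /xibaozeugagosuud/ → xibaozeugagozuud.
Rule 4 (final devoicing): /d/ is a voiced stop in word-final position, so it devoices to [t]. /xibaozeugagozuud/ → xibaozeugagozuut.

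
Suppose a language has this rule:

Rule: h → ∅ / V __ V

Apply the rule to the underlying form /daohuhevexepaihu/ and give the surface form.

/h/ occurs between vowels /o/ and /u/, so it deletes.
/h/ occurs between vowels /u/ and /e/, so it deletes.
/h/ occurs between vowels /i/ and /u/, so it deletes.
Surface form: [daouevexepaiu].

daouevexepaiu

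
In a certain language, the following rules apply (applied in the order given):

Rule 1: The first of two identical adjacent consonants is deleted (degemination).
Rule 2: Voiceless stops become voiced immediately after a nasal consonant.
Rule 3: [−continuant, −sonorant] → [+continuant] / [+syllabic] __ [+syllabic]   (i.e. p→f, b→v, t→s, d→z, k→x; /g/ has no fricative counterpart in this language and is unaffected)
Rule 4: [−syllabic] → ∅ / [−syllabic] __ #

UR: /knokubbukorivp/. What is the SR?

knoxuvuxoriv

Rule 1 (degemination): /bb/ is a geminate; the first /b/ deletes. /knokubbukorivp/ → knokubukorivp.
Rule 2 (post-nasal voicing): no segment meets the environment; /knokubukorivp/ is unchanged.
Rule 3 (intervocalic spirantization): /k/ is a stop between vowels /o/ and /u/, so it spirantizes to the fricative [x]. /b/ is a stop between vowels /u/ and /u/, so it spirantizes to the fricative [v]. /k/ is a stop between vowels /u/ and /o/, so it spirantizes to the fricative [x]. /knokubukorivp/ → knoxuvuxorivp.
Rule 4 (final cluster simplification): /p/ is the second consonant of a word-final cluster /vp/, so it deletes. /knoxuvuxorivp/ → knoxuvuxoriv.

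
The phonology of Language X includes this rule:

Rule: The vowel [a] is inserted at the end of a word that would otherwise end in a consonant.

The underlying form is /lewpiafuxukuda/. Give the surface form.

lewpiafuxukuda

No segment of /lewpiafuxukuda/ meets the structural description of the rule, so the form surfaces unchanged.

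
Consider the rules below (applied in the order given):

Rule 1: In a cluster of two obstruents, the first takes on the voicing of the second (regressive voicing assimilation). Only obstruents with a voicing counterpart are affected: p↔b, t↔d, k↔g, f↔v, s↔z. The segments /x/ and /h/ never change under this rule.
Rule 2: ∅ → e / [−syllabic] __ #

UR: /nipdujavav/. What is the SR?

Rule 1 (regressive voicing assimilation): /p/ precedes the voiced obstruent /d/, so it voices to [b] by assimilation. /nipdujavav/ → nibdujavav.
Rule 2 (final e-epenthesis): the form ends in the consonant /v/, so [e] is inserted word-finally. /nibdujavav/ → nibdujavave.

nibdujavave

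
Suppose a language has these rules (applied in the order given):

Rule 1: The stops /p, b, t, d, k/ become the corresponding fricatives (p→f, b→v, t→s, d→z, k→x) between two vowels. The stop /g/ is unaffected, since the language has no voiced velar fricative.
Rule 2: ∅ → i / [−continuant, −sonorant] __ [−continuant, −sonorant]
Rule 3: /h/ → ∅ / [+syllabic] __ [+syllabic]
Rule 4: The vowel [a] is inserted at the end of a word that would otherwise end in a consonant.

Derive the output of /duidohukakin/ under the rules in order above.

Rule 1 (intervocalic spirantization): /d/ is a stop between vowels /i/ and /o/, so it spirantizes to the fricative [z]. /k/ is a stop between vowels /u/ and /a/, so it spirantizes to the fricative [x]. /k/ is a stop between vowels /a/ and /i/, so it spirantizes to the fricative [x]. /duidohukakin/ → duizohuxaxin.
Rule 2 (stop-cluster i-epenthesis): no segment meets the environment; /duizohuxaxin/ is unchanged.
Rule 3 (intervocalic h-deletion): /h/ occurs between vowels /o/ and /u/, so it deletes. /duizohuxaxin/ → duizouxaxin.
Rule 4 (final a-epenthesis): the form ends in the consonant /n/, so [a] is inserted word-finally. /duizouxaxin/ → duizouxaxina.

duizouxaxina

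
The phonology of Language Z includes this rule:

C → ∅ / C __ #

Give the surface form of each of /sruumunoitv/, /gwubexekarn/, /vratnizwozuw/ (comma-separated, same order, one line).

sruumunoit, gwubexekar, vratnizwozuw

/sruumunoitv/: /v/ is the second consonant of a word-final cluster /tv/, so it deletes. → [sruumunoit].
/gwubexekarn/: /n/ is the second consonant of a word-final cluster /rn/, so it deletes. → [gwubexekar].
/vratnizwozuw/: the rule's environment is not met; surfaces unchanged as [vratnizwozuw].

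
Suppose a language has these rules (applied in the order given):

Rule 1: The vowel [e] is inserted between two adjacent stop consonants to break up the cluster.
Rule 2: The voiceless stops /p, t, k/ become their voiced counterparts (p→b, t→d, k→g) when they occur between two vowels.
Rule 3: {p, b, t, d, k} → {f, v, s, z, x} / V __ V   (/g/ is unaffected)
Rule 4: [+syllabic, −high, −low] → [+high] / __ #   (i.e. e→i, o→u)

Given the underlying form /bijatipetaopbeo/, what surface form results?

Rule 1 (stop-cluster e-epenthesis): /p/ and /b/ form a stop–stop cluster, so [e] is inserted between them. /bijatipetaopbeo/ → bijatipetaopebeo.
Rule 2 (intervocalic voicing): /t/ is a voiceless stop between vowels /a/ and /i/, so it voices to [d]. /p/ is a voiceless stop between vowels /i/ and /e/, so it voices to [b]. /t/ is a voiceless stop between vowels /e/ and /a/, so it voices to [d]. /p/ is a voiceless stop between vowels /o/ and /e/, so it voices to [b]. /bijatipetaopebeo/ → bijadibedaobebeo.
Rule 3 (intervocalic spirantization): /d/ is a stop between vowels /a/ and /i/, so it spirantizes to the fricative [z]. /b/ is a stop between vowels /i/ and /e/, so it spirantizes to the fricative [v]. /d/ is a stop between vowels /e/ and /a/, so it spirantizes to the fricative [z]. /b/ is a stop between vowels /o/ and /e/, so it spirantizes to the fricative [v]. /b/ is a stop between vowels /e/ and /e/, so it spirantizes to the fricative [v]. /bijadibedaobebeo/ → bijazivezaoveveo.
Rule 4 (final vowel raising): /o/ is a mid vowel in word-final position, so it raises to [u]. /bijazivezaoveveo/ → bijazivezaoveveu.

bijazivezaoveveu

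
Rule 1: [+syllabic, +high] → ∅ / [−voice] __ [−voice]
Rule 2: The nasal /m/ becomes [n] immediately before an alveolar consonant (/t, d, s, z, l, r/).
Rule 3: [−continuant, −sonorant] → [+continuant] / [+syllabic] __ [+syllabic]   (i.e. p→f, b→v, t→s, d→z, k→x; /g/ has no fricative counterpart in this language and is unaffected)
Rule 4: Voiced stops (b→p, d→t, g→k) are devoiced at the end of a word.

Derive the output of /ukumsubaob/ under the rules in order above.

uxunsuvaop

Rule 1 (high vowel syncope): no segment meets the environment; /ukumsubaob/ is unchanged.
Rule 2 (nasal place assimilation): /m/ precedes the alveolar consonant /s/, so it assimilates in place to [n]. /ukumsubaob/ → ukunsubaob.
Rule 3 (intervocalic spirantization): /k/ is a stop between vowels /u/ and /u/, so it spirantizes to the fricative [x]. /b/ is a stop between vowels /u/ and /a/, so it spirantizes to the fricative [v]. /ukunsubaob/ → uxunsuvaob.
Rule 4 (final devoicing): /b/ is a voiced stop in word-final position, so it devoices to [p]. /uxunsuvaob/ → uxunsuvaop.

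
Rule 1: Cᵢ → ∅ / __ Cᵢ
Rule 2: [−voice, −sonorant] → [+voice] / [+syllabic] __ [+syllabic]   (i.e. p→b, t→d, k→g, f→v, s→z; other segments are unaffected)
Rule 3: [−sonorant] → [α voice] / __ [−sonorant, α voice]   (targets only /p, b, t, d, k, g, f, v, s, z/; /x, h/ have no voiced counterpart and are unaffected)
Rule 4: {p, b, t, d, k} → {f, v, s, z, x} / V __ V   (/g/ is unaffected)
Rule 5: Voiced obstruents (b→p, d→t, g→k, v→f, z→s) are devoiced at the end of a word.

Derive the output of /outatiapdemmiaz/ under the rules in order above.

ouzaziabdemias

Rule 1 (degemination): /mm/ is a geminate; the first /m/ deletes. /outatiapdemmiaz/ → outatiapdemiaz.
Rule 2 (intervocalic voicing): /t/ is a voiceless obstruent between vowels /u/ and /a/, so it voices to [d]. /t/ is a voiceless obstruent between vowels /a/ and /i/, so it voices to [d]. /outatiapdemiaz/ → oudadiapdemiaz.
Rule 3 (regressive voicing assimilation): /p/ precedes the voiced obstruent /d/, so it voices to [b] by assimilation. /oudadiapdemiaz/ → oudadiabdemiaz.
Rule 4 (intervocalic spirantization): /d/ is a stop between vowels /u/ and /a/, so it spirantizes to the fricative [z]. /d/ is a stop between vowels /a/ and /i/, so it spirantizes to the fricative [z]. /oudadiabdemiaz/ → ouzaziabdemiaz.
Rule 5 (final devoicing): /z/ is a voiced obstruent in word-final position, so it devoices to [s]. /ouzaziabdemiaz/ → ouzaziabdemias.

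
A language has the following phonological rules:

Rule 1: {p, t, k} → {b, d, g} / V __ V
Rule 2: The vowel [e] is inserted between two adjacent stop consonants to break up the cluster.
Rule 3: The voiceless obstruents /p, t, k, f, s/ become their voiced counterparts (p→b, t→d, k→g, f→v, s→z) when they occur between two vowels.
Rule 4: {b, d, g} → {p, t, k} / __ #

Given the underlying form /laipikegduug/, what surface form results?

Rule 1 (intervocalic voicing): /p/ is a voiceless stop between vowels /i/ and /i/, so it voices to [b]. /k/ is a voiceless stop between vowels /i/ and /e/, so it voices to [g]. /laipikegduug/ → laibigegduug.
Rule 2 (stop-cluster e-epenthesis): /g/ and /d/ form a stop–stop cluster, so [e] is inserted between them. /laibigegduug/ → laibigegeduug.
Rule 3 (intervocalic voicing): no segment meets the environment; /laibigegeduug/ is unchanged.
Rule 4 (final devoicing): /g/ is a voiced stop in word-final position, so it devoices to [k]. /laibigegeduug/ → laibigegeduuk.

laibigegeduuk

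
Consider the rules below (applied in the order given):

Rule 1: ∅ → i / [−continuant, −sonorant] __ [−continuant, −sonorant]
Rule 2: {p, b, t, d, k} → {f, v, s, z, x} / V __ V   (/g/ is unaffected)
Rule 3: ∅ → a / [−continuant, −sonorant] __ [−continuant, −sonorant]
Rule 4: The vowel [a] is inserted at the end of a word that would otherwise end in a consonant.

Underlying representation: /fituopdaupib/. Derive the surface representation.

fisuofizaufiba

Rule 1 (stop-cluster i-epenthesis): /p/ and /d/ form a stop–stop cluster, so [i] is inserted between them. /fituopdaupib/ → fituopidaupib.
Rule 2 (intervocalic spirantization): /t/ is a stop between vowels /i/ and /u/, so it spirantizes to the fricative [s]. /p/ is a stop between vowels /o/ and /i/, so it spirantizes to the fricative [f]. /d/ is a stop between vowels /i/ and /a/, so it spirantizes to the fricative [z]. /p/ is a stop between vowels /u/ and /i/, so it spirantizes to the fricative [f]. /fituopidaupib/ → fisuofizaufib.
Rule 3 (stop-cluster a-epenthesis): no segment meets the environment; /fisuofizaufib/ is unchanged.
Rule 4 (final a-epenthesis): the form ends in the consonant /b/, so [a] is inserted word-finally. /fisuofizaufib/ → fisuofizaufiba.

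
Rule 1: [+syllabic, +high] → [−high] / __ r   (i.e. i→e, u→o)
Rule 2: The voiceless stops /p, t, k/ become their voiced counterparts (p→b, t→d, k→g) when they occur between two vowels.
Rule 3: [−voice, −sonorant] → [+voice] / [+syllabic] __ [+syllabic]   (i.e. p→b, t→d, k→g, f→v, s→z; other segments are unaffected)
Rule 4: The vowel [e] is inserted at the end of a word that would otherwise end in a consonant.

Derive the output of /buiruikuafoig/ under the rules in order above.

bueruiguavoige

Rule 1 (pre-rhotic lowering): /i/ is a high vowel immediately before /r/, so it lowers to [e]. /buiruikuafoig/ → bueruikuafoig.
Rule 2 (intervocalic voicing): /k/ is a voiceless stop between vowels /i/ and /u/, so it voices to [g]. /bueruikuafoig/ → bueruiguafoig.
Rule 3 (intervocalic voicing): /f/ is a voiceless obstruent between vowels /a/ and /o/, so it voices to [v]. /bueruiguafoig/ → bueruiguavoig.
Rule 4 (final e-epenthesis): the form ends in the consonant /g/, so [e] is inserted word-finally. /bueruiguavoig/ → bueruiguavoige.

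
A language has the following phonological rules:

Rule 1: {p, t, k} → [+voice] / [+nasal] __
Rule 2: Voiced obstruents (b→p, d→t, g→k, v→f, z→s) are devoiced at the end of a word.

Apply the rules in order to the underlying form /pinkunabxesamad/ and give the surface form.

Rule 1 (post-nasal voicing): /k/ is a voiceless stop immediately after the nasal /n/, so it voices to [g]. /pinkunabxesamad/ → pingunabxesamad.
Rule 2 (final devoicing): /d/ is a voiced obstruent in word-final position, so it devoices to [t]. /pingunabxesamad/ → pingunabxesamat.

pingunabxesamat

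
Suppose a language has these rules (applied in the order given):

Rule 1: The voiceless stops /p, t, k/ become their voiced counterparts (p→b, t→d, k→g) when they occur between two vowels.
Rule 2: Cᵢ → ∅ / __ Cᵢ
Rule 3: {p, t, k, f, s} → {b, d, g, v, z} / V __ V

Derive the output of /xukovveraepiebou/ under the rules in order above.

Rule 1 (intervocalic voicing): /k/ is a voiceless stop between vowels /u/ and /o/, so it voices to [g]. /p/ is a voiceless stop between vowels /e/ and /i/, so it voices to [b]. /xukovveraepiebou/ → xugovveraebiebou.
Rule 2 (degemination): /vv/ is a geminate; the first /v/ deletes. /xugovveraebiebou/ → xugoveraebiebou.
Rule 3 (intervocalic voicing): no segment meets the environment; /xugoveraebiebou/ is unchanged.

xugoveraebiebou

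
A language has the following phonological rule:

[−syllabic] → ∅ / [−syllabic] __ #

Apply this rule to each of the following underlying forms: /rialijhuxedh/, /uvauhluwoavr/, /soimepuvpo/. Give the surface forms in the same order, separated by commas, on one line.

/rialijhuxedh/: /h/ is the second consonant of a word-final cluster /dh/, so it deletes. → [rialijhuxed].
/uvauhluwoavr/: /r/ is the second consonant of a word-final cluster /vr/, so it deletes. → [uvauhluwoav].
/soimepuvpo/: the rule's environment is not met; surfaces unchanged as [soimepuvpo].

rialijhuxed, uvauhluwoav, soimepuvpo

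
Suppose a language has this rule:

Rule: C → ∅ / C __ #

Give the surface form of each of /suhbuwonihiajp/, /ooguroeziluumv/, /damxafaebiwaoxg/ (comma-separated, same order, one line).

/suhbuwonihiajp/: /p/ is the second consonant of a word-final cluster /jp/, so it deletes. → [suhbuwonihiaj].
/ooguroeziluumv/: /v/ is the second consonant of a word-final cluster /mv/, so it deletes. → [ooguroeziluum].
/damxafaebiwaoxg/: /g/ is the second consonant of a word-final cluster /xg/, so it deletes. → [damxafaebiwaox].

suhbuwonihiaj, ooguroeziluum, damxafaebiwaox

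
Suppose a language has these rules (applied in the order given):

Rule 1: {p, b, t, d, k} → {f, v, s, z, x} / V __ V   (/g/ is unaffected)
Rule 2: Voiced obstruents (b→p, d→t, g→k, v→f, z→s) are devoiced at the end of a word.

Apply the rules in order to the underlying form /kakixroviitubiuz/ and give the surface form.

kaxixroviisuvius

Rule 1 (intervocalic spirantization): /k/ is a stop between vowels /a/ and /i/, so it spirantizes to the fricative [x]. /t/ is a stop between vowels /i/ and /u/, so it spirantizes to the fricative [s]. /b/ is a stop between vowels /u/ and /i/, so it spirantizes to the fricative [v]. /kakixroviitubiuz/ → kaxixroviisuviuz.
Rule 2 (final devoicing): /z/ is a voiced obstruent in word-final position, so it devoices to [s]. /kaxixroviisuviuz/ → kaxixroviisuvius.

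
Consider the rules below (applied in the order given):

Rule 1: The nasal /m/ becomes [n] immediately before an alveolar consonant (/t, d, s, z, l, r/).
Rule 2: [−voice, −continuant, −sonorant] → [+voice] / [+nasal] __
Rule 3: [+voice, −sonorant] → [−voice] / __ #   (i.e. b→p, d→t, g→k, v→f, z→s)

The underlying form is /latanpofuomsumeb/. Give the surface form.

Rule 1 (nasal place assimilation): /m/ precedes the alveolar consonant /s/, so it assimilates in place to [n]. /latanpofuomsumeb/ → latanpofuonsumeb.
Rule 2 (post-nasal voicing): /p/ is a voiceless stop immediately after the nasal /n/, so it voices to [b]. /latanpofuonsumeb/ → latanbofuonsumeb.
Rule 3 (final devoicing): /b/ is a voiced obstruent in word-final position, so it devoices to [p]. /latanbofuonsumeb/ → latanbofuonsumep.

latanbofuonsumep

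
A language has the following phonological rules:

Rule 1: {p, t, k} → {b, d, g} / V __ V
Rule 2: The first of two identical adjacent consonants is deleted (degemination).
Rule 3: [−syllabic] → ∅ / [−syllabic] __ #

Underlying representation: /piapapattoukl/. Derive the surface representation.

piababatouk

Rule 1 (intervocalic voicing): /p/ is a voiceless stop between vowels /a/ and /a/, so it voices to [b]. /p/ is a voiceless stop between vowels /a/ and /a/, so it voices to [b]. /piapapattoukl/ → piababattoukl.
Rule 2 (degemination): /tt/ is a geminate; the first /t/ deletes. /piababattoukl/ → piababatoukl.
Rule 3 (final cluster simplification): /l/ is the second consonant of a word-final cluster /kl/, so it deletes. /piababatoukl/ → piababatouk.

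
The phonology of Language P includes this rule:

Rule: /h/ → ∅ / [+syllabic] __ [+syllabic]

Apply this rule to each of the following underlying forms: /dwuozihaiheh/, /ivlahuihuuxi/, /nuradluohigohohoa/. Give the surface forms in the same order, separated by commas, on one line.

dwuoziaieh, ivlauiuuxi, nuradluoigoooa

/dwuozihaiheh/: /h/ occurs between vowels /i/ and /a/, so it deletes. /h/ occurs between vowels /i/ and /e/, so it deletes. → [dwuoziaieh].
/ivlahuihuuxi/: /h/ occurs between vowels /a/ and /u/, so it deletes. /h/ occurs between vowels /i/ and /u/, so it deletes. → [ivlauiuuxi].
/nuradluohigohohoa/: /h/ occurs between vowels /o/ and /i/, so it deletes. /h/ occurs between vowels /o/ and /o/, so it deletes. /h/ occurs between vowels /o/ and /o/, so it deletes. → [nuradluoigoooa].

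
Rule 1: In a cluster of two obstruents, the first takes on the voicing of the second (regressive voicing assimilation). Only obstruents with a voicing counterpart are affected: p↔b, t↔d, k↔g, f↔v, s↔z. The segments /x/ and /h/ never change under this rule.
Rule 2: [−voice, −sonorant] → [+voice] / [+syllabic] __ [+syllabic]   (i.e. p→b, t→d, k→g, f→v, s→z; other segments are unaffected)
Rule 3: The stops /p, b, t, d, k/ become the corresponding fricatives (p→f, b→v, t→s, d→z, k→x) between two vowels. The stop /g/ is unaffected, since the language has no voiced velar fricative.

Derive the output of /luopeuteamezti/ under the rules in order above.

Rule 1 (regressive voicing assimilation): /z/ precedes the voiceless obstruent /t/, so it devoices to [s] by assimilation. /luopeuteamezti/ → luopeuteamesti.
Rule 2 (intervocalic voicing): /p/ is a voiceless obstruent between vowels /o/ and /e/, so it voices to [b]. /t/ is a voiceless obstruent between vowels /u/ and /e/, so it voices to [d]. /luopeuteamesti/ → luobeudeamesti.
Rule 3 (intervocalic spirantization): /b/ is a stop between vowels /o/ and /e/, so it spirantizes to the fricative [v]. /d/ is a stop between vowels /u/ and /e/, so it spirantizes to the fricative [z]. /luobeudeamesti/ → luoveuzeamesti.

luoveuzeamesti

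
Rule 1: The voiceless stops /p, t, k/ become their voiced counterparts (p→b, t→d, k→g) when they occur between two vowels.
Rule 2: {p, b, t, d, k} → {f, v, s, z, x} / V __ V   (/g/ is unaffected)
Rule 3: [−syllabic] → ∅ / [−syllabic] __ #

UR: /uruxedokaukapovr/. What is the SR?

Rule 1 (intervocalic voicing): /k/ is a voiceless stop between vowels /o/ and /a/, so it voices to [g]. /k/ is a voiceless stop between vowels /u/ and /a/, so it voices to [g]. /p/ is a voiceless stop between vowels /a/ and /o/, so it voices to [b]. /uruxedokaukapovr/ → uruxedogaugabovr.
Rule 2 (intervocalic spirantization): /d/ is a stop between vowels /e/ and /o/, so it spirantizes to the fricative [z]. /b/ is a stop between vowels /a/ and /o/, so it spirantizes to the fricative [v]. /uruxedogaugabovr/ → uruxezogaugavovr.
Rule 3 (final cluster simplification): /r/ is the second consonant of a word-final cluster /vr/, so it deletes. /uruxezogaugavovr/ → uruxezogaugavov.

uruxezogaugavov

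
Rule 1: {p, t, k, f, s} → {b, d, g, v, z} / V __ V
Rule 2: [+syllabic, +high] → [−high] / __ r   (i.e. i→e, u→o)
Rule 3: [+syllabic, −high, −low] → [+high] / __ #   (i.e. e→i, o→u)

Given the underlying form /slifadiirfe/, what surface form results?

Rule 1 (intervocalic voicing): /f/ is a voiceless obstruent between vowels /i/ and /a/, so it voices to [v]. /slifadiirfe/ → slivadiirfe.
Rule 2 (pre-rhotic lowering): /i/ is a high vowel immediately before /r/, so it lowers to [e]. /slivadiirfe/ → slivadierfe.
Rule 3 (final vowel raising): /e/ is a mid vowel in word-final position, so it raises to [i]. /slivadierfe/ → slivadierfi.

slivadierfi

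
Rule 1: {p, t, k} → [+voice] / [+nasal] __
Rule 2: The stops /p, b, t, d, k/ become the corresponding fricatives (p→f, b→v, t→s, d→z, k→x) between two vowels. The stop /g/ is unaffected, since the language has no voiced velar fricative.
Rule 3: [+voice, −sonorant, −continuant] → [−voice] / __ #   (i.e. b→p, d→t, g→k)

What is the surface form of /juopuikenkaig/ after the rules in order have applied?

Rule 1 (post-nasal voicing): /k/ is a voiceless stop immediately after the nasal /n/, so it voices to [g]. /juopuikenkaig/ → juopuikengaig.
Rule 2 (intervocalic spirantization): /p/ is a stop between vowels /o/ and /u/, so it spirantizes to the fricative [f]. /k/ is a stop between vowels /i/ and /e/, so it spirantizes to the fricative [x]. /juopuikengaig/ → juofuixengaig.
Rule 3 (final devoicing): /g/ is a voiced stop in word-final position, so it devoices to [k]. /juofuixengaig/ → juofuixengaik.

juofuixengaik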